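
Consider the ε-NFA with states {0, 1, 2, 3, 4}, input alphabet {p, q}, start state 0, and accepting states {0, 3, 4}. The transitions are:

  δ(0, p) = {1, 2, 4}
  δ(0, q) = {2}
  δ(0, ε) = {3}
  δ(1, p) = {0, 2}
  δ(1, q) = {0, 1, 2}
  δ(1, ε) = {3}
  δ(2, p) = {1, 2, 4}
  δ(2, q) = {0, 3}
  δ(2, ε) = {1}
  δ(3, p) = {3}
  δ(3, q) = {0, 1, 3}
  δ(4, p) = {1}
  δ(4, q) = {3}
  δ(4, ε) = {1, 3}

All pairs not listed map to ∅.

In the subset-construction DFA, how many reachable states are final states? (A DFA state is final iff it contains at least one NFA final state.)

4

Start state of the DFA: {0, 3} (ε-closure of the NFA start).
{0, 3} --p--> {1, 2, 3, 4}  [new]
{0, 3} --q--> {0, 1, 2, 3}  [new]
{1, 2, 3, 4} --p--> {0, 1, 2, 3, 4}  [new]
{1, 2, 3, 4} --q--> {0, 1, 2, 3}  [seen]
{0, 1, 2, 3} --p--> {0, 1, 2, 3, 4}  [seen]
{0, 1, 2, 3} --q--> {0, 1, 2, 3}  [seen]
{0, 1, 2, 3, 4} --p--> {0, 1, 2, 3, 4}  [seen]
{0, 1, 2, 3, 4} --q--> {0, 1, 2, 3}  [seen]
Reachable DFA states: {0, 3}, {1, 2, 3, 4}, {0, 1, 2, 3}, {0, 1, 2, 3, 4}.
Accepting DFA states (contain an NFA accepting state): {0, 3}, {1, 2, 3, 4}, {0, 1, 2, 3}, {0, 1, 2, 3, 4}.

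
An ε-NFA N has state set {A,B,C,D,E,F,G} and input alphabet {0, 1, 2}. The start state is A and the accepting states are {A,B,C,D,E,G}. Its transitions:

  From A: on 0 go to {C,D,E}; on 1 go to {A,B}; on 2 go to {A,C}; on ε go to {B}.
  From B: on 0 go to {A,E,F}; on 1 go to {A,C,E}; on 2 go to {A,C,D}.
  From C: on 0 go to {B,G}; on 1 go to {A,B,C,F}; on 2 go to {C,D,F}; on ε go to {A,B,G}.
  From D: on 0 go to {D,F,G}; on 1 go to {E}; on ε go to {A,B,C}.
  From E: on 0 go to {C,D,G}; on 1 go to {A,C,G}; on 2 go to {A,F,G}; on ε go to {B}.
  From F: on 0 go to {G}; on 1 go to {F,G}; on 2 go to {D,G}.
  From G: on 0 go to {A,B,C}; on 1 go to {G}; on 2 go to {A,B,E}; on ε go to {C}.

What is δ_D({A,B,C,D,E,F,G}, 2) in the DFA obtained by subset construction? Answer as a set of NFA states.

δ(A,2) = {A,C}; δ(B,2) = {A,C,D}; δ(C,2) = {C,D,F}; δ(D,2) = ∅; δ(E,2) = {A,F,G}; δ(F,2) = {D,G}; δ(G,2) = {A,B,E}.
Union: {A,B,C,D,E,F,G}.

{A,B,C,D,E,F,G}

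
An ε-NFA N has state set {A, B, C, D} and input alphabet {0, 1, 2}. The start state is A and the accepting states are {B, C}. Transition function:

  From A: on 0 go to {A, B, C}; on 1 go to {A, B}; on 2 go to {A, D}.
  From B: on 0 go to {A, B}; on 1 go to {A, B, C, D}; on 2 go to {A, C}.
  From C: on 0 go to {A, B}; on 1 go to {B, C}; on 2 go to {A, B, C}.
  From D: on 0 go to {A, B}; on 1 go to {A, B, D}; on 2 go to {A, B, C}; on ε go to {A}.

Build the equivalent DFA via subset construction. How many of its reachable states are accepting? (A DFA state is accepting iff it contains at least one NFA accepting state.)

Start state of the DFA: {A} (ε-closure of the NFA start).
{A} --0--> {A, B, C}  [new]
{A} --1--> {A, B}  [new]
{A} --2--> {A, D}  [new]
{A, B, C} --0--> {A, B, C}  [seen]
{A, B, C} --1--> {A, B, C, D}  [new]
{A, B, C} --2--> {A, B, C, D}  [seen]
{A, B} --0--> {A, B, C}  [seen]
{A, B} --1--> {A, B, C, D}  [seen]
{A, B} --2--> {A, C, D}  [new]
{A, D} --0--> {A, B, C}  [seen]
{A, D} --1--> {A, B, D}  [new]
{A, D} --2--> {A, B, C, D}  [seen]
{A, B, C, D} --0--> {A, B, C}  [seen]
{A, B, C, D} --1--> {A, B, C, D}  [seen]
{A, B, C, D} --2--> {A, B, C, D}  [seen]
{A, C, D} --0--> {A, B, C}  [seen]
{A, C, D} --1--> {A, B, C, D}  [seen]
{A, C, D} --2--> {A, B, C, D}  [seen]
{A, B, D} --0--> {A, B, C}  [seen]
{A, B, D} --1--> {A, B, C, D}  [seen]
{A, B, D} --2--> {A, B, C, D}  [seen]
Reachable DFA states: {A}, {A, B, C}, {A, B}, {A, D}, {A, B, C, D}, {A, C, D}, {A, B, D}.
Accepting DFA states (contain an NFA accepting state): {A, B, C}, {A, B}, {A, B, C, D}, {A, C, D}, {A, B, D}.

5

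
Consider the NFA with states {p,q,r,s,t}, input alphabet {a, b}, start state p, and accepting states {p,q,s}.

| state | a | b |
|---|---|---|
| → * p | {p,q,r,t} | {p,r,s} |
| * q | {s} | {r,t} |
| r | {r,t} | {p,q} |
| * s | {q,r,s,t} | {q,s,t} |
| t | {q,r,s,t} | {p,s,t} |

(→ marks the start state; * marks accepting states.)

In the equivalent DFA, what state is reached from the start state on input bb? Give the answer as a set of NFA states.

Start: {p}.
δ(p,b) = {p,r,s}.
Union: {p,r,s}.
After b: {p,r,s}.
δ(p,b) = {p,r,s}; δ(r,b) = {p,q}; δ(s,b) = {q,s,t}.
Union: {p,q,r,s,t}.
After b: {p,q,r,s,t}.

{p,q,r,s,t}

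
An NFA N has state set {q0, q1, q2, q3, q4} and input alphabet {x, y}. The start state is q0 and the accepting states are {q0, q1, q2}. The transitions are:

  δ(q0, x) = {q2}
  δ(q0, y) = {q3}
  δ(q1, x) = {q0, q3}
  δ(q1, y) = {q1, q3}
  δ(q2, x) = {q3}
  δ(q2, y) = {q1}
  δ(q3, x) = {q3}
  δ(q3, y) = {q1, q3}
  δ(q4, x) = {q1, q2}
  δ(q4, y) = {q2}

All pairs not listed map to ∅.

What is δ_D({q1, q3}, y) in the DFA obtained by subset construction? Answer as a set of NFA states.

δ(q1,y) = {q1, q3}; δ(q3,y) = {q1, q3}.
Union: {q1, q3}.

{q1, q3}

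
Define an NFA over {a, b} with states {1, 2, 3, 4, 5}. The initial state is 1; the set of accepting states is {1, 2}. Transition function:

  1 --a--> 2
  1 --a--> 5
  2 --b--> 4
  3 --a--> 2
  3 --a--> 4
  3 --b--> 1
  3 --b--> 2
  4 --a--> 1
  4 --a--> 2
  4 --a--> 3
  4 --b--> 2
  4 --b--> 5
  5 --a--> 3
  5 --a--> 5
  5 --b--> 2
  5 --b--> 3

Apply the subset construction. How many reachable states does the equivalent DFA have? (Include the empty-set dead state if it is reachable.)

13

Start state of the DFA: {1}.
{1} --a--> {2, 5}  [new]
{1} --b--> ∅  [new]
{2, 5} --a--> {3, 5}  [new]
{2, 5} --b--> {2, 3, 4}  [new]
∅ --a--> ∅  [seen]
∅ --b--> ∅  [seen]
{3, 5} --a--> {2, 3, 4, 5}  [new]
{3, 5} --b--> {1, 2, 3}  [new]
{2, 3, 4} --a--> {1, 2, 3, 4}  [new]
{2, 3, 4} --b--> {1, 2, 4, 5}  [new]
{2, 3, 4, 5} --a--> {1, 2, 3, 4, 5}  [new]
{2, 3, 4, 5} --b--> {1, 2, 3, 4, 5}  [seen]
{1, 2, 3} --a--> {2, 4, 5}  [new]
{1, 2, 3} --b--> {1, 2, 4}  [new]
{1, 2, 3, 4} --a--> {1, 2, 3, 4, 5}  [seen]
{1, 2, 3, 4} --b--> {1, 2, 4, 5}  [seen]
{1, 2, 4, 5} --a--> {1, 2, 3, 5}  [new]
{1, 2, 4, 5} --b--> {2, 3, 4, 5}  [seen]
{1, 2, 3, 4, 5} --a--> {1, 2, 3, 4, 5}  [seen]
{1, 2, 3, 4, 5} --b--> {1, 2, 3, 4, 5}  [seen]
{2, 4, 5} --a--> {1, 2, 3, 5}  [seen]
{2, 4, 5} --b--> {2, 3, 4, 5}  [seen]
{1, 2, 4} --a--> {1, 2, 3, 5}  [seen]
{1, 2, 4} --b--> {2, 4, 5}  [seen]
{1, 2, 3, 5} --a--> {2, 3, 4, 5}  [seen]
{1, 2, 3, 5} --b--> {1, 2, 3, 4}  [seen]
Reachable DFA states: {1}, {2, 5}, ∅, {3, 5}, {2, 3, 4}, {2, 3, 4, 5}, {1, 2, 3}, {1, 2, 3, 4}, {1, 2, 4, 5}, {1, 2, 3, 4, 5}, {2, 4, 5}, {1, 2, 4}, {1, 2, 3, 5}.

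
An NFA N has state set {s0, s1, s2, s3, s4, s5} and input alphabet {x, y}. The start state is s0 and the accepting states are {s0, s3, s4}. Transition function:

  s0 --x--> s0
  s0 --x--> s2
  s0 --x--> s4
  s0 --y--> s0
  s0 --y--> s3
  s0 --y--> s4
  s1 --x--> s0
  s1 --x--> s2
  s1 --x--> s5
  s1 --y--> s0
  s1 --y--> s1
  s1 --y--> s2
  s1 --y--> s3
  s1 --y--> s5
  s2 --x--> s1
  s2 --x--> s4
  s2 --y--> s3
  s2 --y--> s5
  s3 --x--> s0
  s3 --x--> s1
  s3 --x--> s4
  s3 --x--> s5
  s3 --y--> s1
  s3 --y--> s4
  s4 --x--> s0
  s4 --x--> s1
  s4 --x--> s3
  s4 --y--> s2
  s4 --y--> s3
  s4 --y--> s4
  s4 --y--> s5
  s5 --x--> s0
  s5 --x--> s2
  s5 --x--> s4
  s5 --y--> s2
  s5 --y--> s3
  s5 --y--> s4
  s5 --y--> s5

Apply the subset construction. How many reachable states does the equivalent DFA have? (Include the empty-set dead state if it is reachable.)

6

Start state of the DFA: {s0}.
{s0} --x--> {s0, s2, s4}  [new]
{s0} --y--> {s0, s3, s4}  [new]
{s0, s2, s4} --x--> {s0, s1, s2, s3, s4}  [new]
{s0, s2, s4} --y--> {s0, s2, s3, s4, s5}  [new]
{s0, s3, s4} --x--> {s0, s1, s2, s3, s4, s5}  [new]
{s0, s3, s4} --y--> {s0, s1, s2, s3, s4, s5}  [seen]
{s0, s1, s2, s3, s4} --x--> {s0, s1, s2, s3, s4, s5}  [seen]
{s0, s1, s2, s3, s4} --y--> {s0, s1, s2, s3, s4, s5}  [seen]
{s0, s2, s3, s4, s5} --x--> {s0, s1, s2, s3, s4, s5}  [seen]
{s0, s2, s3, s4, s5} --y--> {s0, s1, s2, s3, s4, s5}  [seen]
{s0, s1, s2, s3, s4, s5} --x--> {s0, s1, s2, s3, s4, s5}  [seen]
{s0, s1, s2, s3, s4, s5} --y--> {s0, s1, s2, s3, s4, s5}  [seen]
Reachable DFA states: {s0}, {s0, s2, s4}, {s0, s3, s4}, {s0, s1, s2, s3, s4}, {s0, s2, s3, s4, s5}, {s0, s1, s2, s3, s4, s5}.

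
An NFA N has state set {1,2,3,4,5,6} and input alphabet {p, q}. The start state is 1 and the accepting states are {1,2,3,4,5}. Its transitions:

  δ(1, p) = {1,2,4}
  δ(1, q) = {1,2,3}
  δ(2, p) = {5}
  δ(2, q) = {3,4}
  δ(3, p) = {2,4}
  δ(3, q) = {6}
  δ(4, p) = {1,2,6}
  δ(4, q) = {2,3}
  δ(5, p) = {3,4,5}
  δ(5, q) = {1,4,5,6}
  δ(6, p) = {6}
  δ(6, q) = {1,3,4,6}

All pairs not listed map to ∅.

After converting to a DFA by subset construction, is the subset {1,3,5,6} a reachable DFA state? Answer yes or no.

Start state of the DFA: {1}.
{1} --p--> {1,2,4}  [new]
{1} --q--> {1,2,3}  [new]
{1,2,4} --p--> {1,2,4,5,6}  [new]
{1,2,4} --q--> {1,2,3,4}  [new]
{1,2,3} --p--> {1,2,4,5}  [new]
{1,2,3} --q--> {1,2,3,4,6}  [new]
{1,2,4,5,6} --p--> {1,2,3,4,5,6}  [new]
{1,2,4,5,6} --q--> {1,2,3,4,5,6}  [seen]
{1,2,3,4} --p--> {1,2,4,5,6}  [seen]
{1,2,3,4} --q--> {1,2,3,4,6}  [seen]
{1,2,4,5} --p--> {1,2,3,4,5,6}  [seen]
{1,2,4,5} --q--> {1,2,3,4,5,6}  [seen]
{1,2,3,4,6} --p--> {1,2,4,5,6}  [seen]
{1,2,3,4,6} --q--> {1,2,3,4,6}  [seen]
{1,2,3,4,5,6} --p--> {1,2,3,4,5,6}  [seen]
{1,2,3,4,5,6} --q--> {1,2,3,4,5,6}  [seen]
Reachable DFA states: {1}, {1,2,4}, {1,2,3}, {1,2,4,5,6}, {1,2,3,4}, {1,2,4,5}, {1,2,3,4,6}, {1,2,3,4,5,6}.
{1,3,5,6} is not among them.

no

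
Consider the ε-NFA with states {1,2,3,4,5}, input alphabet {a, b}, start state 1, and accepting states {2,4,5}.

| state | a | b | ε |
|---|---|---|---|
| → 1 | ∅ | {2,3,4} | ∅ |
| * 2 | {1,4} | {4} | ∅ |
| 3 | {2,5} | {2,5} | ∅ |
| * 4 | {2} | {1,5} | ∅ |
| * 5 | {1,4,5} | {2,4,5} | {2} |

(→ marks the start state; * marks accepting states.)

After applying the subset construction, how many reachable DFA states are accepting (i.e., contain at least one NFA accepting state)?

3

Start state of the DFA: {1} (ε-closure of the NFA start).
{1} --a--> ∅  [new]
{1} --b--> {2,3,4}  [new]
∅ --a--> ∅  [seen]
∅ --b--> ∅  [seen]
{2,3,4} --a--> {1,2,4,5}  [new]
{2,3,4} --b--> {1,2,4,5}  [seen]
{1,2,4,5} --a--> {1,2,4,5}  [seen]
{1,2,4,5} --b--> {1,2,3,4,5}  [new]
{1,2,3,4,5} --a--> {1,2,4,5}  [seen]
{1,2,3,4,5} --b--> {1,2,3,4,5}  [seen]
Reachable DFA states: {1}, ∅, {2,3,4}, {1,2,4,5}, {1,2,3,4,5}.
Accepting DFA states (contain an NFA accepting state): {2,3,4}, {1,2,4,5}, {1,2,3,4,5}.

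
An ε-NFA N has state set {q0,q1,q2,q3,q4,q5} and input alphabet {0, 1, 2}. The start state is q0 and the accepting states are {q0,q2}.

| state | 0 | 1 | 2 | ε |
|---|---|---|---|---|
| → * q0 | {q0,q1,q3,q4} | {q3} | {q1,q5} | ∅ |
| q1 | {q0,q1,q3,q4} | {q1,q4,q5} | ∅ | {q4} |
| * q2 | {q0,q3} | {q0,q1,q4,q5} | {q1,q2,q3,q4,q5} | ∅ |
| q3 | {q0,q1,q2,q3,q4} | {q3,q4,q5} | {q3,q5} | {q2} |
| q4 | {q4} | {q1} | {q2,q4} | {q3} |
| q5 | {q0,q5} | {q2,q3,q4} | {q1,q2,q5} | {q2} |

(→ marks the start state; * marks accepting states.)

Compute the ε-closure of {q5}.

Begin with {q5}.
q5 →ε {q2}; add q2.
ε-closure = {q2,q5}.

{q2,q5}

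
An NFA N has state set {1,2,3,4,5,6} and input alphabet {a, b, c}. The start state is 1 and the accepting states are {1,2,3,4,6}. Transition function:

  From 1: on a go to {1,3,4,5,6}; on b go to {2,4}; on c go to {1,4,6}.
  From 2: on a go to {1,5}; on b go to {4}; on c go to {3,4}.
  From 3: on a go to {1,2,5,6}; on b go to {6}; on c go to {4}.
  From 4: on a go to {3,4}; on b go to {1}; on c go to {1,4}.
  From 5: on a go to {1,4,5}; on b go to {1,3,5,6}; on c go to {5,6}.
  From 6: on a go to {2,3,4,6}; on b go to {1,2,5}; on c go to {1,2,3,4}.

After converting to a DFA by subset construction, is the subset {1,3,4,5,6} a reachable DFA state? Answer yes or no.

Start state of the DFA: {1}.
{1} --a--> {1,3,4,5,6}  [new]
{1} --b--> {2,4}  [new]
{1} --c--> {1,4,6}  [new]
{1,3,4,5,6} --a--> {1,2,3,4,5,6}  [new]
{1,3,4,5,6} --b--> {1,2,3,4,5,6}  [seen]
{1,3,4,5,6} --c--> {1,2,3,4,5,6}  [seen]
{2,4} --a--> {1,3,4,5}  [new]
{2,4} --b--> {1,4}  [new]
{2,4} --c--> {1,3,4}  [new]
{1,4,6} --a--> {1,2,3,4,5,6}  [seen]
{1,4,6} --b--> {1,2,4,5}  [new]
{1,4,6} --c--> {1,2,3,4,6}  [new]
{1,2,3,4,5,6} --a--> {1,2,3,4,5,6}  [seen]
{1,2,3,4,5,6} --b--> {1,2,3,4,5,6}  [seen]
{1,2,3,4,5,6} --c--> {1,2,3,4,5,6}  [seen]
{1,3,4,5} --a--> {1,2,3,4,5,6}  [seen]
{1,3,4,5} --b--> {1,2,3,4,5,6}  [seen]
{1,3,4,5} --c--> {1,4,5,6}  [new]
{1,4} --a--> {1,3,4,5,6}  [seen]
{1,4} --b--> {1,2,4}  [new]
{1,4} --c--> {1,4,6}  [seen]
{1,3,4} --a--> {1,2,3,4,5,6}  [seen]
{1,3,4} --b--> {1,2,4,6}  [new]
{1,3,4} --c--> {1,4,6}  [seen]
{1,2,4,5} --a--> {1,3,4,5,6}  [seen]
{1,2,4,5} --b--> {1,2,3,4,5,6}  [seen]
{1,2,4,5} --c--> {1,3,4,5,6}  [seen]
{1,2,3,4,6} --a--> {1,2,3,4,5,6}  [seen]
{1,2,3,4,6} --b--> {1,2,4,5,6}  [new]
{1,2,3,4,6} --c--> {1,2,3,4,6}  [seen]
{1,4,5,6} --a--> {1,2,3,4,5,6}  [seen]
{1,4,5,6} --b--> {1,2,3,4,5,6}  [seen]
{1,4,5,6} --c--> {1,2,3,4,5,6}  [seen]
{1,2,4} --a--> {1,3,4,5,6}  [seen]
{1,2,4} --b--> {1,2,4}  [seen]
{1,2,4} --c--> {1,3,4,6}  [new]
{1,2,4,6} --a--> {1,2,3,4,5,6}  [seen]
{1,2,4,6} --b--> {1,2,4,5}  [seen]
{1,2,4,6} --c--> {1,2,3,4,6}  [seen]
{1,2,4,5,6} --a--> {1,2,3,4,5,6}  [seen]
{1,2,4,5,6} --b--> {1,2,3,4,5,6}  [seen]
{1,2,4,5,6} --c--> {1,2,3,4,5,6}  [seen]
{1,3,4,6} --a--> {1,2,3,4,5,6}  [seen]
{1,3,4,6} --b--> {1,2,4,5,6}  [seen]
{1,3,4,6} --c--> {1,2,3,4,6}  [seen]
Reachable DFA states: {1}, {1,3,4,5,6}, {2,4}, {1,4,6}, {1,2,3,4,5,6}, {1,3,4,5}, {1,4}, {1,3,4}, {1,2,4,5}, {1,2,3,4,6}, {1,4,5,6}, {1,2,4}, {1,2,4,6}, {1,2,4,5,6}, {1,3,4,6}.
{1,3,4,5,6} is among them.

yes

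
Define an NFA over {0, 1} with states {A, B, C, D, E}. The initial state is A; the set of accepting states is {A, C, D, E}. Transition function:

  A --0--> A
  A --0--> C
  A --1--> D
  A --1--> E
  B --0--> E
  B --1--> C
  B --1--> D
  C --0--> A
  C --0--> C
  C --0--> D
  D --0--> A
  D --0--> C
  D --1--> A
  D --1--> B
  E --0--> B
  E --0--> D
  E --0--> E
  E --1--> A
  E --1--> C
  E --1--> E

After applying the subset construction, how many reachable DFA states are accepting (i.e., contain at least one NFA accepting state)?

Start state of the DFA: {A}.
{A} --0--> {A, C}  [new]
{A} --1--> {D, E}  [new]
{A, C} --0--> {A, C, D}  [new]
{A, C} --1--> {D, E}  [seen]
{D, E} --0--> {A, B, C, D, E}  [new]
{D, E} --1--> {A, B, C, E}  [new]
{A, C, D} --0--> {A, C, D}  [seen]
{A, C, D} --1--> {A, B, D, E}  [new]
{A, B, C, D, E} --0--> {A, B, C, D, E}  [seen]
{A, B, C, D, E} --1--> {A, B, C, D, E}  [seen]
{A, B, C, E} --0--> {A, B, C, D, E}  [seen]
{A, B, C, E} --1--> {A, C, D, E}  [new]
{A, B, D, E} --0--> {A, B, C, D, E}  [seen]
{A, B, D, E} --1--> {A, B, C, D, E}  [seen]
{A, C, D, E} --0--> {A, B, C, D, E}  [seen]
{A, C, D, E} --1--> {A, B, C, D, E}  [seen]
Reachable DFA states: {A}, {A, C}, {D, E}, {A, C, D}, {A, B, C, D, E}, {A, B, C, E}, {A, B, D, E}, {A, C, D, E}.
Accepting DFA states (contain an NFA accepting state): {A}, {A, C}, {D, E}, {A, C, D}, {A, B, C, D, E}, {A, B, C, E}, {A, B, D, E}, {A, C, D, E}.

8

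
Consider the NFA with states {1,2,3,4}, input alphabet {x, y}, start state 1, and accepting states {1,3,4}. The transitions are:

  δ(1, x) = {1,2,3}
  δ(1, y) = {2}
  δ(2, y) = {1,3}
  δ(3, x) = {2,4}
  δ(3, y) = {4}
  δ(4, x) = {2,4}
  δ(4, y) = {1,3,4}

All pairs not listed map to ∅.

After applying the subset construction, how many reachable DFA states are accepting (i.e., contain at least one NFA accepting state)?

Start state of the DFA: {1}.
{1} --x--> {1,2,3}  [new]
{1} --y--> {2}  [new]
{1,2,3} --x--> {1,2,3,4}  [new]
{1,2,3} --y--> {1,2,3,4}  [seen]
{2} --x--> ∅  [new]
{2} --y--> {1,3}  [new]
{1,2,3,4} --x--> {1,2,3,4}  [seen]
{1,2,3,4} --y--> {1,2,3,4}  [seen]
∅ --x--> ∅  [seen]
∅ --y--> ∅  [seen]
{1,3} --x--> {1,2,3,4}  [seen]
{1,3} --y--> {2,4}  [new]
{2,4} --x--> {2,4}  [seen]
{2,4} --y--> {1,3,4}  [new]
{1,3,4} --x--> {1,2,3,4}  [seen]
{1,3,4} --y--> {1,2,3,4}  [seen]
Reachable DFA states: {1}, {1,2,3}, {2}, {1,2,3,4}, ∅, {1,3}, {2,4}, {1,3,4}.
Accepting DFA states (contain an NFA accepting state): {1}, {1,2,3}, {1,2,3,4}, {1,3}, {2,4}, {1,3,4}.

6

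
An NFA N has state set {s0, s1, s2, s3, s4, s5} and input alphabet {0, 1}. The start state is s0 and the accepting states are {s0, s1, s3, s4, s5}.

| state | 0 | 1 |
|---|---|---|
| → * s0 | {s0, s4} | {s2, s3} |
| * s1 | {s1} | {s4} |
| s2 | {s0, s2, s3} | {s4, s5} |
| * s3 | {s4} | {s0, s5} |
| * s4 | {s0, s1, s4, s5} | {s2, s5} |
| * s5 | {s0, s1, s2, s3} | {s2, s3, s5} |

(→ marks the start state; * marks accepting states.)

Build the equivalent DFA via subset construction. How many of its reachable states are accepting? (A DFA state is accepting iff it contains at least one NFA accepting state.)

Start state of the DFA: {s0}.
{s0} --0--> {s0, s4}  [new]
{s0} --1--> {s2, s3}  [new]
{s0, s4} --0--> {s0, s1, s4, s5}  [new]
{s0, s4} --1--> {s2, s3, s5}  [new]
{s2, s3} --0--> {s0, s2, s3, s4}  [new]
{s2, s3} --1--> {s0, s4, s5}  [new]
{s0, s1, s4, s5} --0--> {s0, s1, s2, s3, s4, s5}  [new]
{s0, s1, s4, s5} --1--> {s2, s3, s4, s5}  [new]
{s2, s3, s5} --0--> {s0, s1, s2, s3, s4}  [new]
{s2, s3, s5} --1--> {s0, s2, s3, s4, s5}  [new]
{s0, s2, s3, s4} --0--> {s0, s1, s2, s3, s4, s5}  [seen]
{s0, s2, s3, s4} --1--> {s0, s2, s3, s4, s5}  [seen]
{s0, s4, s5} --0--> {s0, s1, s2, s3, s4, s5}  [seen]
{s0, s4, s5} --1--> {s2, s3, s5}  [seen]
{s0, s1, s2, s3, s4, s5} --0--> {s0, s1, s2, s3, s4, s5}  [seen]
{s0, s1, s2, s3, s4, s5} --1--> {s0, s2, s3, s4, s5}  [seen]
{s2, s3, s4, s5} --0--> {s0, s1, s2, s3, s4, s5}  [seen]
{s2, s3, s4, s5} --1--> {s0, s2, s3, s4, s5}  [seen]
{s0, s1, s2, s3, s4} --0--> {s0, s1, s2, s3, s4, s5}  [seen]
{s0, s1, s2, s3, s4} --1--> {s0, s2, s3, s4, s5}  [seen]
{s0, s2, s3, s4, s5} --0--> {s0, s1, s2, s3, s4, s5}  [seen]
{s0, s2, s3, s4, s5} --1--> {s0, s2, s3, s4, s5}  [seen]
Reachable DFA states: {s0}, {s0, s4}, {s2, s3}, {s0, s1, s4, s5}, {s2, s3, s5}, {s0, s2, s3, s4}, {s0, s4, s5}, {s0, s1, s2, s3, s4, s5}, {s2, s3, s4, s5}, {s0, s1, s2, s3, s4}, {s0, s2, s3, s4, s5}.
Accepting DFA states (contain an NFA accepting state): {s0}, {s0, s4}, {s2, s3}, {s0, s1, s4, s5}, {s2, s3, s5}, {s0, s2, s3, s4}, {s0, s4, s5}, {s0, s1, s2, s3, s4, s5}, {s2, s3, s4, s5}, {s0, s1, s2, s3, s4}, {s0, s2, s3, s4, s5}.

11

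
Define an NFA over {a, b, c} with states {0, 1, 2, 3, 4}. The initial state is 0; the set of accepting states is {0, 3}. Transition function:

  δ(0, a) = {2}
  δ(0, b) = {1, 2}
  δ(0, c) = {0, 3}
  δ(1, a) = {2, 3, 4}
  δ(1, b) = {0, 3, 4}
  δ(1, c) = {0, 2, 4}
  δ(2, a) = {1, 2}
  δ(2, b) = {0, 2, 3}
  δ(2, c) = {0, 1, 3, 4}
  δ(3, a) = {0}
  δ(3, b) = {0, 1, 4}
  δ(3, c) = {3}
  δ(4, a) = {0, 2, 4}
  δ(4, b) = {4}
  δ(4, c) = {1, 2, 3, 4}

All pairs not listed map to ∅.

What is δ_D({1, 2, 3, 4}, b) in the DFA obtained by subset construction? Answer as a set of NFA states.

δ(1,b) = {0, 3, 4}; δ(2,b) = {0, 2, 3}; δ(3,b) = {0, 1, 4}; δ(4,b) = {4}.
Union: {0, 1, 2, 3, 4}.

{0, 1, 2, 3, 4}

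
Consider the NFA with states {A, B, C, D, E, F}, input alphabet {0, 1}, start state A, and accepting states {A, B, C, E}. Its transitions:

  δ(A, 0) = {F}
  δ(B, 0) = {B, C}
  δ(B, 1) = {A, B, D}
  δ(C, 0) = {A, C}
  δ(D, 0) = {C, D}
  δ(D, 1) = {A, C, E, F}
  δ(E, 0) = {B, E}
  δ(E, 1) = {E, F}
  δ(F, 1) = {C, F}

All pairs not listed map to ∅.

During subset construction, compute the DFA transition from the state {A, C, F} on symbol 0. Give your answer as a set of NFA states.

{A, C, F}

δ(A,0) = {F}; δ(C,0) = {A, C}; δ(F,0) = ∅.
Union: {A, C, F}.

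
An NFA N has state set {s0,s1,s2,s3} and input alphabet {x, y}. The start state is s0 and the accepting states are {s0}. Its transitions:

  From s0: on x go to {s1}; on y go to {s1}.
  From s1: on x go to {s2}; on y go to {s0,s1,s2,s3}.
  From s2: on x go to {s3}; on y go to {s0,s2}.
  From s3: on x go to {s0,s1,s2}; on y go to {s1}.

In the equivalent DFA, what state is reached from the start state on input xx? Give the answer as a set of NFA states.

Start: {s0}.
δ(s0,x) = {s1}.
Union: {s1}.
After x: {s1}.
δ(s1,x) = {s2}.
Union: {s2}.
After x: {s2}.

{s2}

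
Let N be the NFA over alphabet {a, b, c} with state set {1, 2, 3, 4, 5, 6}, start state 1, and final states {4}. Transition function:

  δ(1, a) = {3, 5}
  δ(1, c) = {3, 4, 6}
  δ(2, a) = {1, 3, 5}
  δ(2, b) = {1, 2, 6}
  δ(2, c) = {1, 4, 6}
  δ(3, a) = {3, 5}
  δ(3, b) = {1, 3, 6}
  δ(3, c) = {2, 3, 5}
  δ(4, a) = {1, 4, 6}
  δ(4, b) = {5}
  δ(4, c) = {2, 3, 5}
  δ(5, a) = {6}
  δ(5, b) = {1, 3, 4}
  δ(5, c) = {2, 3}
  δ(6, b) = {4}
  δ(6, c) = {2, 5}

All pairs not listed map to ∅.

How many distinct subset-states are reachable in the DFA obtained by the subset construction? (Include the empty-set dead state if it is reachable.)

Start state of the DFA: {1}.
{1} --a--> {3, 5}  [new]
{1} --b--> ∅  [new]
{1} --c--> {3, 4, 6}  [new]
{3, 5} --a--> {3, 5, 6}  [new]
{3, 5} --b--> {1, 3, 4, 6}  [new]
{3, 5} --c--> {2, 3, 5}  [new]
∅ --a--> ∅  [seen]
∅ --b--> ∅  [seen]
∅ --c--> ∅  [seen]
{3, 4, 6} --a--> {1, 3, 4, 5, 6}  [new]
{3, 4, 6} --b--> {1, 3, 4, 5, 6}  [seen]
{3, 4, 6} --c--> {2, 3, 5}  [seen]
{3, 5, 6} --a--> {3, 5, 6}  [seen]
{3, 5, 6} --b--> {1, 3, 4, 6}  [seen]
{3, 5, 6} --c--> {2, 3, 5}  [seen]
{1, 3, 4, 6} --a--> {1, 3, 4, 5, 6}  [seen]
{1, 3, 4, 6} --b--> {1, 3, 4, 5, 6}  [seen]
{1, 3, 4, 6} --c--> {2, 3, 4, 5, 6}  [new]
{2, 3, 5} --a--> {1, 3, 5, 6}  [new]
{2, 3, 5} --b--> {1, 2, 3, 4, 6}  [new]
{2, 3, 5} --c--> {1, 2, 3, 4, 5, 6}  [new]
{1, 3, 4, 5, 6} --a--> {1, 3, 4, 5, 6}  [seen]
{1, 3, 4, 5, 6} --b--> {1, 3, 4, 5, 6}  [seen]
{1, 3, 4, 5, 6} --c--> {2, 3, 4, 5, 6}  [seen]
{2, 3, 4, 5, 6} --a--> {1, 3, 4, 5, 6}  [seen]
{2, 3, 4, 5, 6} --b--> {1, 2, 3, 4, 5, 6}  [seen]
{2, 3, 4, 5, 6} --c--> {1, 2, 3, 4, 5, 6}  [seen]
{1, 3, 5, 6} --a--> {3, 5, 6}  [seen]
{1, 3, 5, 6} --b--> {1, 3, 4, 6}  [seen]
{1, 3, 5, 6} --c--> {2, 3, 4, 5, 6}  [seen]
{1, 2, 3, 4, 6} --a--> {1, 3, 4, 5, 6}  [seen]
{1, 2, 3, 4, 6} --b--> {1, 2, 3, 4, 5, 6}  [seen]
{1, 2, 3, 4, 6} --c--> {1, 2, 3, 4, 5, 6}  [seen]
{1, 2, 3, 4, 5, 6} --a--> {1, 3, 4, 5, 6}  [seen]
{1, 2, 3, 4, 5, 6} --b--> {1, 2, 3, 4, 5, 6}  [seen]
{1, 2, 3, 4, 5, 6} --c--> {1, 2, 3, 4, 5, 6}  [seen]
Reachable DFA states: {1}, {3, 5}, ∅, {3, 4, 6}, {3, 5, 6}, {1, 3, 4, 6}, {2, 3, 5}, {1, 3, 4, 5, 6}, {2, 3, 4, 5, 6}, {1, 3, 5, 6}, {1, 2, 3, 4, 6}, {1, 2, 3, 4, 5, 6}.

12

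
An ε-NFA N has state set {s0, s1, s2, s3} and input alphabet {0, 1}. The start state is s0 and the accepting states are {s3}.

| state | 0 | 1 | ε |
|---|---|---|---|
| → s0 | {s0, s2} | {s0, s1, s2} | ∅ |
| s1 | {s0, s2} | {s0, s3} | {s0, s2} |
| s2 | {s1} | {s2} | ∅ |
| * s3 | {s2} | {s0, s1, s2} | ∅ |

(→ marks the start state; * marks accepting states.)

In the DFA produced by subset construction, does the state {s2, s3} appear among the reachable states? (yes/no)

no

Start state of the DFA: {s0} (ε-closure of the NFA start).
{s0} --0--> {s0, s2}  [new]
{s0} --1--> {s0, s1, s2}  [new]
{s0, s2} --0--> {s0, s1, s2}  [seen]
{s0, s2} --1--> {s0, s1, s2}  [seen]
{s0, s1, s2} --0--> {s0, s1, s2}  [seen]
{s0, s1, s2} --1--> {s0, s1, s2, s3}  [new]
{s0, s1, s2, s3} --0--> {s0, s1, s2}  [seen]
{s0, s1, s2, s3} --1--> {s0, s1, s2, s3}  [seen]
Reachable DFA states: {s0}, {s0, s2}, {s0, s1, s2}, {s0, s1, s2, s3}.
{s2, s3} is not among them.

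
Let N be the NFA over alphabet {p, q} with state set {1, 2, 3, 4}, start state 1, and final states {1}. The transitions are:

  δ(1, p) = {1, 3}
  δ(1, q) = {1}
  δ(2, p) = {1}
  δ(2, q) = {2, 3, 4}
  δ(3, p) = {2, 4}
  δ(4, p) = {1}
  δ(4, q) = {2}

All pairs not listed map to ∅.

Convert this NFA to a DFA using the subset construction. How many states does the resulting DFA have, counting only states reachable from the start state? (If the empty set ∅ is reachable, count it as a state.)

Start state of the DFA: {1}.
{1} --p--> {1, 3}  [new]
{1} --q--> {1}  [seen]
{1, 3} --p--> {1, 2, 3, 4}  [new]
{1, 3} --q--> {1}  [seen]
{1, 2, 3, 4} --p--> {1, 2, 3, 4}  [seen]
{1, 2, 3, 4} --q--> {1, 2, 3, 4}  [seen]
Reachable DFA states: {1}, {1, 3}, {1, 2, 3, 4}.

3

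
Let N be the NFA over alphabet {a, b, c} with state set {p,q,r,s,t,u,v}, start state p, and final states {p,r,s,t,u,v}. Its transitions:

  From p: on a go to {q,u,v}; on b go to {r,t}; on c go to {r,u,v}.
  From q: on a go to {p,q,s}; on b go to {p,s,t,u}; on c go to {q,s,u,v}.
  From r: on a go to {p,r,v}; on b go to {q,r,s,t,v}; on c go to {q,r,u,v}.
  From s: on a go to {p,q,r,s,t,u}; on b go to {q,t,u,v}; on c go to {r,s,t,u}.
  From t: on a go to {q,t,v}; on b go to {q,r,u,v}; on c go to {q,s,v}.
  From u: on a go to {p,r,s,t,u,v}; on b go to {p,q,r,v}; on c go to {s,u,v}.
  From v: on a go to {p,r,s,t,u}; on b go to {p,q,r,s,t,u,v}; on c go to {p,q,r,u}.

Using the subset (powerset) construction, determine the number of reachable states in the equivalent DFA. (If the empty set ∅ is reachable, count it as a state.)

Start state of the DFA: {p}.
{p} --a--> {q,u,v}  [new]
{p} --b--> {r,t}  [new]
{p} --c--> {r,u,v}  [new]
{q,u,v} --a--> {p,q,r,s,t,u,v}  [new]
{q,u,v} --b--> {p,q,r,s,t,u,v}  [seen]
{q,u,v} --c--> {p,q,r,s,u,v}  [new]
{r,t} --a--> {p,q,r,t,v}  [new]
{r,t} --b--> {q,r,s,t,u,v}  [new]
{r,t} --c--> {q,r,s,u,v}  [new]
{r,u,v} --a--> {p,r,s,t,u,v}  [new]
{r,u,v} --b--> {p,q,r,s,t,u,v}  [seen]
{r,u,v} --c--> {p,q,r,s,u,v}  [seen]
{p,q,r,s,t,u,v} --a--> {p,q,r,s,t,u,v}  [seen]
{p,q,r,s,t,u,v} --b--> {p,q,r,s,t,u,v}  [seen]
{p,q,r,s,t,u,v} --c--> {p,q,r,s,t,u,v}  [seen]
{p,q,r,s,u,v} --a--> {p,q,r,s,t,u,v}  [seen]
{p,q,r,s,u,v} --b--> {p,q,r,s,t,u,v}  [seen]
{p,q,r,s,u,v} --c--> {p,q,r,s,t,u,v}  [seen]
{p,q,r,t,v} --a--> {p,q,r,s,t,u,v}  [seen]
{p,q,r,t,v} --b--> {p,q,r,s,t,u,v}  [seen]
{p,q,r,t,v} --c--> {p,q,r,s,u,v}  [seen]
{q,r,s,t,u,v} --a--> {p,q,r,s,t,u,v}  [seen]
{q,r,s,t,u,v} --b--> {p,q,r,s,t,u,v}  [seen]
{q,r,s,t,u,v} --c--> {p,q,r,s,t,u,v}  [seen]
{q,r,s,u,v} --a--> {p,q,r,s,t,u,v}  [seen]
{q,r,s,u,v} --b--> {p,q,r,s,t,u,v}  [seen]
{q,r,s,u,v} --c--> {p,q,r,s,t,u,v}  [seen]
{p,r,s,t,u,v} --a--> {p,q,r,s,t,u,v}  [seen]
{p,r,s,t,u,v} --b--> {p,q,r,s,t,u,v}  [seen]
{p,r,s,t,u,v} --c--> {p,q,r,s,t,u,v}  [seen]
Reachable DFA states: {p}, {q,u,v}, {r,t}, {r,u,v}, {p,q,r,s,t,u,v}, {p,q,r,s,u,v}, {p,q,r,t,v}, {q,r,s,t,u,v}, {q,r,s,u,v}, {p,r,s,t,u,v}.

10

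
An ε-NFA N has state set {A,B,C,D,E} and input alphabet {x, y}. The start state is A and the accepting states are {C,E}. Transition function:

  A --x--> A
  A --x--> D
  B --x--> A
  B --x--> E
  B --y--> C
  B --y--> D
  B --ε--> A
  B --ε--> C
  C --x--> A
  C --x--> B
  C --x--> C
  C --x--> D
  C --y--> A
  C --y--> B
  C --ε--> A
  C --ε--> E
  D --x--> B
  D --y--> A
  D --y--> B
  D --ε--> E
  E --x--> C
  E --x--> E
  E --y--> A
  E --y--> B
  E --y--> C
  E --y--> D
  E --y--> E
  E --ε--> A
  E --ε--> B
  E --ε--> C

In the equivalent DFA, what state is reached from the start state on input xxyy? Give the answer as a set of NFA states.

Start: {A}.
δ(A,x) = {A,D}.
Union: {A,D}.
ε-closure gives {A,B,C,D,E}.
After x: {A,B,C,D,E}.
δ(A,x) = {A,D}; δ(B,x) = {A,E}; δ(C,x) = {A,B,C,D}; δ(D,x) = {B}; δ(E,x) = {C,E}.
Union: {A,B,C,D,E}.
After x: {A,B,C,D,E}.
δ(A,y) = ∅; δ(B,y) = {C,D}; δ(C,y) = {A,B}; δ(D,y) = {A,B}; δ(E,y) = {A,B,C,D,E}.
Union: {A,B,C,D,E}.
After y: {A,B,C,D,E}.
δ(A,y) = ∅; δ(B,y) = {C,D}; δ(C,y) = {A,B}; δ(D,y) = {A,B}; δ(E,y) = {A,B,C,D,E}.
Union: {A,B,C,D,E}.
After y: {A,B,C,D,E}.

{A,B,C,D,E}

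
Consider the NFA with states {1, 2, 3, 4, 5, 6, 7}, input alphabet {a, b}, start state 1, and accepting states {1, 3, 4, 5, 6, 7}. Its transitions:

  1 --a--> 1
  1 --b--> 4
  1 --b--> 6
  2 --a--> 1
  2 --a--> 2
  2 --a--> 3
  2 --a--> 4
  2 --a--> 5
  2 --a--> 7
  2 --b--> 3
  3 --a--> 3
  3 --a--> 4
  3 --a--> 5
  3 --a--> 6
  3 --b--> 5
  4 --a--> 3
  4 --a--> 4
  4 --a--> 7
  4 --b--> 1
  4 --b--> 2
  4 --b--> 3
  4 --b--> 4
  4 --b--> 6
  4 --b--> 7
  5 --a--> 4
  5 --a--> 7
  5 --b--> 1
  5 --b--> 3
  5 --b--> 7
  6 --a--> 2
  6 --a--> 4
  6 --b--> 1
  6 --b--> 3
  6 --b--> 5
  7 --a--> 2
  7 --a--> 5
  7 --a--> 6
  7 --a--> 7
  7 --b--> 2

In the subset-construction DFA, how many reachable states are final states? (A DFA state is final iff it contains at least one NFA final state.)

Start state of the DFA: {1}.
{1} --a--> {1}  [seen]
{1} --b--> {4, 6}  [new]
{4, 6} --a--> {2, 3, 4, 7}  [new]
{4, 6} --b--> {1, 2, 3, 4, 5, 6, 7}  [new]
{2, 3, 4, 7} --a--> {1, 2, 3, 4, 5, 6, 7}  [seen]
{2, 3, 4, 7} --b--> {1, 2, 3, 4, 5, 6, 7}  [seen]
{1, 2, 3, 4, 5, 6, 7} --a--> {1, 2, 3, 4, 5, 6, 7}  [seen]
{1, 2, 3, 4, 5, 6, 7} --b--> {1, 2, 3, 4, 5, 6, 7}  [seen]
Reachable DFA states: {1}, {4, 6}, {2, 3, 4, 7}, {1, 2, 3, 4, 5, 6, 7}.
Accepting DFA states (contain an NFA accepting state): {1}, {4, 6}, {2, 3, 4, 7}, {1, 2, 3, 4, 5, 6, 7}.

4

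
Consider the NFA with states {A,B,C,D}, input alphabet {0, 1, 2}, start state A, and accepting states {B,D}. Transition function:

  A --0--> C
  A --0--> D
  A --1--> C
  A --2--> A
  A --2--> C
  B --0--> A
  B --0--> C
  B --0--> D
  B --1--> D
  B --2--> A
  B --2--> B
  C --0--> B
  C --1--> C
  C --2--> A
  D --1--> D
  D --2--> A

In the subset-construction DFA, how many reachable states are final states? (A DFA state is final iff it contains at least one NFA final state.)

8

Start state of the DFA: {A}.
{A} --0--> {C,D}  [new]
{A} --1--> {C}  [new]
{A} --2--> {A,C}  [new]
{C,D} --0--> {B}  [new]
{C,D} --1--> {C,D}  [seen]
{C,D} --2--> {A}  [seen]
{C} --0--> {B}  [seen]
{C} --1--> {C}  [seen]
{C} --2--> {A}  [seen]
{A,C} --0--> {B,C,D}  [new]
{A,C} --1--> {C}  [seen]
{A,C} --2--> {A,C}  [seen]
{B} --0--> {A,C,D}  [new]
{B} --1--> {D}  [new]
{B} --2--> {A,B}  [new]
{B,C,D} --0--> {A,B,C,D}  [new]
{B,C,D} --1--> {C,D}  [seen]
{B,C,D} --2--> {A,B}  [seen]
{A,C,D} --0--> {B,C,D}  [seen]
{A,C,D} --1--> {C,D}  [seen]
{A,C,D} --2--> {A,C}  [seen]
{D} --0--> ∅  [new]
{D} --1--> {D}  [seen]
{D} --2--> {A}  [seen]
{A,B} --0--> {A,C,D}  [seen]
{A,B} --1--> {C,D}  [seen]
{A,B} --2--> {A,B,C}  [new]
{A,B,C,D} --0--> {A,B,C,D}  [seen]
{A,B,C,D} --1--> {C,D}  [seen]
{A,B,C,D} --2--> {A,B,C}  [seen]
∅ --0--> ∅  [seen]
∅ --1--> ∅  [seen]
∅ --2--> ∅  [seen]
{A,B,C} --0--> {A,B,C,D}  [seen]
{A,B,C} --1--> {C,D}  [seen]
{A,B,C} --2--> {A,B,C}  [seen]
Reachable DFA states: {A}, {C,D}, {C}, {A,C}, {B}, {B,C,D}, {A,C,D}, {D}, {A,B}, {A,B,C,D}, ∅, {A,B,C}.
Accepting DFA states (contain an NFA accepting state): {C,D}, {B}, {B,C,D}, {A,C,D}, {D}, {A,B}, {A,B,C,D}, {A,B,C}.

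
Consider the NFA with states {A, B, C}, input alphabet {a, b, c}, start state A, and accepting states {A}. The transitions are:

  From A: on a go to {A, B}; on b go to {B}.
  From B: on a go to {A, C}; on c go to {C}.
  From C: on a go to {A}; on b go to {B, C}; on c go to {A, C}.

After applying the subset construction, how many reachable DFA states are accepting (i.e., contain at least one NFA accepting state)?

Start state of the DFA: {A}.
{A} --a--> {A, B}  [new]
{A} --b--> {B}  [new]
{A} --c--> ∅  [new]
{A, B} --a--> {A, B, C}  [new]
{A, B} --b--> {B}  [seen]
{A, B} --c--> {C}  [new]
{B} --a--> {A, C}  [new]
{B} --b--> ∅  [seen]
{B} --c--> {C}  [seen]
∅ --a--> ∅  [seen]
∅ --b--> ∅  [seen]
∅ --c--> ∅  [seen]
{A, B, C} --a--> {A, B, C}  [seen]
{A, B, C} --b--> {B, C}  [new]
{A, B, C} --c--> {A, C}  [seen]
{C} --a--> {A}  [seen]
{C} --b--> {B, C}  [seen]
{C} --c--> {A, C}  [seen]
{A, C} --a--> {A, B}  [seen]
{A, C} --b--> {B, C}  [seen]
{A, C} --c--> {A, C}  [seen]
{B, C} --a--> {A, C}  [seen]
{B, C} --b--> {B, C}  [seen]
{B, C} --c--> {A, C}  [seen]
Reachable DFA states: {A}, {A, B}, {B}, ∅, {A, B, C}, {C}, {A, C}, {B, C}.
Accepting DFA states (contain an NFA accepting state): {A}, {A, B}, {A, B, C}, {A, C}.

4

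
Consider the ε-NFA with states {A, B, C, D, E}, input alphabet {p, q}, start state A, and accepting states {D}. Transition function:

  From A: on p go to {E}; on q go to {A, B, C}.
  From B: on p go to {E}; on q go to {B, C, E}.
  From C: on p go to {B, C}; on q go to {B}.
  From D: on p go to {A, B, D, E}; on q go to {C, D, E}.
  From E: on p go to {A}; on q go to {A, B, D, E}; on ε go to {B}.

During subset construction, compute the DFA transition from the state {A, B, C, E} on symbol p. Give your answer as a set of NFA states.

δ(A,p) = {E}; δ(B,p) = {E}; δ(C,p) = {B, C}; δ(E,p) = {A}.
Union: {A, B, C, E}.

{A, B, C, E}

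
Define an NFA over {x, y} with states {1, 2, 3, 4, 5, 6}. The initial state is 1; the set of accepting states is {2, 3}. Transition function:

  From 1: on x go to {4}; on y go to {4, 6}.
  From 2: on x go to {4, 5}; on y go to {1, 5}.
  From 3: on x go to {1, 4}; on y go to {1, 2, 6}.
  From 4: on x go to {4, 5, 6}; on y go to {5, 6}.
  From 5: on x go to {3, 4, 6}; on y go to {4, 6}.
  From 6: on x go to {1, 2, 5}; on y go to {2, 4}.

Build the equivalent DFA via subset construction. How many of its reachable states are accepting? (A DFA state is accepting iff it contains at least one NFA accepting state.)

4

Start state of the DFA: {1}.
{1} --x--> {4}  [new]
{1} --y--> {4, 6}  [new]
{4} --x--> {4, 5, 6}  [new]
{4} --y--> {5, 6}  [new]
{4, 6} --x--> {1, 2, 4, 5, 6}  [new]
{4, 6} --y--> {2, 4, 5, 6}  [new]
{4, 5, 6} --x--> {1, 2, 3, 4, 5, 6}  [new]
{4, 5, 6} --y--> {2, 4, 5, 6}  [seen]
{5, 6} --x--> {1, 2, 3, 4, 5, 6}  [seen]
{5, 6} --y--> {2, 4, 6}  [new]
{1, 2, 4, 5, 6} --x--> {1, 2, 3, 4, 5, 6}  [seen]
{1, 2, 4, 5, 6} --y--> {1, 2, 4, 5, 6}  [seen]
{2, 4, 5, 6} --x--> {1, 2, 3, 4, 5, 6}  [seen]
{2, 4, 5, 6} --y--> {1, 2, 4, 5, 6}  [seen]
{1, 2, 3, 4, 5, 6} --x--> {1, 2, 3, 4, 5, 6}  [seen]
{1, 2, 3, 4, 5, 6} --y--> {1, 2, 4, 5, 6}  [seen]
{2, 4, 6} --x--> {1, 2, 4, 5, 6}  [seen]
{2, 4, 6} --y--> {1, 2, 4, 5, 6}  [seen]
Reachable DFA states: {1}, {4}, {4, 6}, {4, 5, 6}, {5, 6}, {1, 2, 4, 5, 6}, {2, 4, 5, 6}, {1, 2, 3, 4, 5, 6}, {2, 4, 6}.
Accepting DFA states (contain an NFA accepting state): {1, 2, 4, 5, 6}, {2, 4, 5, 6}, {1, 2, 3, 4, 5, 6}, {2, 4, 6}.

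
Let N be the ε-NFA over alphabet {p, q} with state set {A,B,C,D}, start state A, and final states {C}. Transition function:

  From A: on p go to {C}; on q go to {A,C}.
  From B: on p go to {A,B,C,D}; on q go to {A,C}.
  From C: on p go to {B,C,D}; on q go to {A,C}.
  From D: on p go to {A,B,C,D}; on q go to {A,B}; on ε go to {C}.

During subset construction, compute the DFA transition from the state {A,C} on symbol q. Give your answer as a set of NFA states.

{A,C}

δ(A,q) = {A,C}; δ(C,q) = {A,C}.
Union: {A,C}.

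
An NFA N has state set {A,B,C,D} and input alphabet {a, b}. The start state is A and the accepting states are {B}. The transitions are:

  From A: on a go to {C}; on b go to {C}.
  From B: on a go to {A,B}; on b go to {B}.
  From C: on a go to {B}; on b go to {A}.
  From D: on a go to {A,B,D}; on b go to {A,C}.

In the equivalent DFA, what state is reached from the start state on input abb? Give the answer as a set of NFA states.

{C}

Start: {A}.
δ(A,a) = {C}.
Union: {C}.
After a: {C}.
δ(C,b) = {A}.
Union: {A}.
After b: {A}.
δ(A,b) = {C}.
Union: {C}.
After b: {C}.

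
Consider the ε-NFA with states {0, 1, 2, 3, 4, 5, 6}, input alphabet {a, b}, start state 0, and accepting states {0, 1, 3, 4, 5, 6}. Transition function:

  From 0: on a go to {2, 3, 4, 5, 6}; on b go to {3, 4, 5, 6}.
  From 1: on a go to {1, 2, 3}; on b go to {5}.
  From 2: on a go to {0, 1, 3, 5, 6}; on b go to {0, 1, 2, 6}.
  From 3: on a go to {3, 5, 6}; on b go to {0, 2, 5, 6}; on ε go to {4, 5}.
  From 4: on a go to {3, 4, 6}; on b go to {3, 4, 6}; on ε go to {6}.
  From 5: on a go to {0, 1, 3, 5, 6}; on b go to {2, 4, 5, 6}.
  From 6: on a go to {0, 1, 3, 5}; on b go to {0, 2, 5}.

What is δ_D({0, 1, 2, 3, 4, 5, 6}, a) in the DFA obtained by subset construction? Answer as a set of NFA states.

{0, 1, 2, 3, 4, 5, 6}

δ(0,a) = {2, 3, 4, 5, 6}; δ(1,a) = {1, 2, 3}; δ(2,a) = {0, 1, 3, 5, 6}; δ(3,a) = {3, 5, 6}; δ(4,a) = {3, 4, 6}; δ(5,a) = {0, 1, 3, 5, 6}; δ(6,a) = {0, 1, 3, 5}.
Union: {0, 1, 2, 3, 4, 5, 6}.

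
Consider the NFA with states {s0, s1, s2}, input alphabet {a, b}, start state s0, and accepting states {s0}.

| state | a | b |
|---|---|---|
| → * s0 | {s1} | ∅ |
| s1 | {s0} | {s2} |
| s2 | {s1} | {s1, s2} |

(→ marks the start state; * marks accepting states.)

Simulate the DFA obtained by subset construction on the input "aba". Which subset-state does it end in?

{s1}

Start: {s0}.
δ(s0,a) = {s1}.
Union: {s1}.
After a: {s1}.
δ(s1,b) = {s2}.
Union: {s2}.
After b: {s2}.
δ(s2,a) = {s1}.
Union: {s1}.
After a: {s1}.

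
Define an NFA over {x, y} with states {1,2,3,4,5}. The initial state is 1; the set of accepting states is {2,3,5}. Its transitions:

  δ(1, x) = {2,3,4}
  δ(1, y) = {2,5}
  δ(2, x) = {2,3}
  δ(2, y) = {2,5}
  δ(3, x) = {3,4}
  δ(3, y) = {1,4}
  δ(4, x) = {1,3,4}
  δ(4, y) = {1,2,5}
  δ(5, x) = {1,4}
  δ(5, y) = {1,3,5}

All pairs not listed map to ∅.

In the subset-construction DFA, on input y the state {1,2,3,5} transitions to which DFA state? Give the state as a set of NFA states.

{1,2,3,4,5}

δ(1,y) = {2,5}; δ(2,y) = {2,5}; δ(3,y) = {1,4}; δ(5,y) = {1,3,5}.
Union: {1,2,3,4,5}.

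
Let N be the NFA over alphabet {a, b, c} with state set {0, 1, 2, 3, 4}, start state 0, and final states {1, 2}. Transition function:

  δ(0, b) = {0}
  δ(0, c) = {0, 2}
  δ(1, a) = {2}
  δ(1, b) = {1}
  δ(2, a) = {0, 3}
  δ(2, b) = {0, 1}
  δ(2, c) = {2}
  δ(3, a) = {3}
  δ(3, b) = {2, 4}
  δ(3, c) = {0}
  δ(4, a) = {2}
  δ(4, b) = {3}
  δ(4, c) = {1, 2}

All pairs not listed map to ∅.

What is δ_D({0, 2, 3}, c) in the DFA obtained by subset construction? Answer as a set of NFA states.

δ(0,c) = {0, 2}; δ(2,c) = {2}; δ(3,c) = {0}.
Union: {0, 2}.

{0, 2}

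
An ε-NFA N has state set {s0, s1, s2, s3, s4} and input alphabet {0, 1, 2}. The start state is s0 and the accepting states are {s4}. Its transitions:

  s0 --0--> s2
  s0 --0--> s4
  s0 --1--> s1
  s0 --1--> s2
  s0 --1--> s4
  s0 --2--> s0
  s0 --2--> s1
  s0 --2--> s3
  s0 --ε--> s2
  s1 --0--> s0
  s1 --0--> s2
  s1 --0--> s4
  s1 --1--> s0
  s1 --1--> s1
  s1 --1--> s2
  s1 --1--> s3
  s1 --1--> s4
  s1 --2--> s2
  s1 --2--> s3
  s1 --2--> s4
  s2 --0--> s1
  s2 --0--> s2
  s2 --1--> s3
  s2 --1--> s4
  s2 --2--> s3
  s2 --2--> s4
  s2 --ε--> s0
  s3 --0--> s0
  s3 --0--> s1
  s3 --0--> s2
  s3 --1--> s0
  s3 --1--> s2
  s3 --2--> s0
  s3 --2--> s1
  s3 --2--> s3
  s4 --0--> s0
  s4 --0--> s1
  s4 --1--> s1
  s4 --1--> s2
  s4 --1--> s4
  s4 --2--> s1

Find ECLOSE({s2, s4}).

Begin with {s2, s4}.
s2 →ε {s0}; add s0.
ε-closure = {s0, s2, s4}.

{s0, s2, s4}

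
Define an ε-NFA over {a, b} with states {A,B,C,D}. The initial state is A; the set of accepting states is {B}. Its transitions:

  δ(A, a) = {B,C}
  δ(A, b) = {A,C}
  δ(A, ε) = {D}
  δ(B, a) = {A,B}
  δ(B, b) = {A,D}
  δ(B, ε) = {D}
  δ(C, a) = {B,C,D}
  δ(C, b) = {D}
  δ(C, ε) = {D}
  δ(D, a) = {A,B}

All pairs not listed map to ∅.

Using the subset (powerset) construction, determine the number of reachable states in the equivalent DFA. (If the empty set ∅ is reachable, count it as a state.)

Start state of the DFA: {A,D} (ε-closure of the NFA start).
{A,D} --a--> {A,B,C,D}  [new]
{A,D} --b--> {A,C,D}  [new]
{A,B,C,D} --a--> {A,B,C,D}  [seen]
{A,B,C,D} --b--> {A,C,D}  [seen]
{A,C,D} --a--> {A,B,C,D}  [seen]
{A,C,D} --b--> {A,C,D}  [seen]
Reachable DFA states: {A,D}, {A,B,C,D}, {A,C,D}.

3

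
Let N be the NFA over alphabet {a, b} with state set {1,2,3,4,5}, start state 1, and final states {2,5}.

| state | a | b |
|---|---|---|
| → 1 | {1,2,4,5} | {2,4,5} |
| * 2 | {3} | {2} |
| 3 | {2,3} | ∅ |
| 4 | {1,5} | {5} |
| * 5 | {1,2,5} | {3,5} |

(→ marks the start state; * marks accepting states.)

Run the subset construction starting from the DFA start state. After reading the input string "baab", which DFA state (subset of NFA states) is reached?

Start: {1}.
δ(1,b) = {2,4,5}.
Union: {2,4,5}.
After b: {2,4,5}.
δ(2,a) = {3}; δ(4,a) = {1,5}; δ(5,a) = {1,2,5}.
Union: {1,2,3,5}.
After a: {1,2,3,5}.
δ(1,a) = {1,2,4,5}; δ(2,a) = {3}; δ(3,a) = {2,3}; δ(5,a) = {1,2,5}.
Union: {1,2,3,4,5}.
After a: {1,2,3,4,5}.
δ(1,b) = {2,4,5}; δ(2,b) = {2}; δ(3,b) = ∅; δ(4,b) = {5}; δ(5,b) = {3,5}.
Union: {2,3,4,5}.
After b: {2,3,4,5}.

{2,3,4,5}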